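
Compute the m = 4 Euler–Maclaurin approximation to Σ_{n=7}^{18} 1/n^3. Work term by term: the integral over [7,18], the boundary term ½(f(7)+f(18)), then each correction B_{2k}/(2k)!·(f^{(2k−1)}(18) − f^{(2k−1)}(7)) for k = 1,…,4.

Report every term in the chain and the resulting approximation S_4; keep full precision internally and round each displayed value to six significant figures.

The integral term ∫_7^18 1/x^3 dx = 0.00866087.
Endpoint term: (f(7) + f(18))/2 = (0.00291545 + 0.000171468)/2 = 0.00154346.
So far: 0.0102043.
Order-1 term: 1/12 · (-2.85780e-05 − (-0.00124948)) = 0.000101742.
Running total after k=1: 0.0103061.
Order-2 term: −1/720 · (-1.76407e-06 − (-0.000509992)) = -7.05872e-07.
Running total after k=2: 0.0103054.
Order-3 term: 1/30240 · (-2.28676e-07 − (-0.000437136)) = 1.44480e-08.
Running total after k=3: 0.0103054.
Order-4 term: −1/1209600 · (-5.08169e-08 − (-0.000642322)) = -5.30978e-10.

S_4 ≈ 0.0103054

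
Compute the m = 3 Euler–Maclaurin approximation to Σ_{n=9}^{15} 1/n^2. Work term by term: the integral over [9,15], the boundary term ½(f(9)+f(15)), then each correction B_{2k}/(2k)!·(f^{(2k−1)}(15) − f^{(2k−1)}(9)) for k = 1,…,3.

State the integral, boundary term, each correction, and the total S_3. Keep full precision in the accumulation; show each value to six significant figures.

S_3 ≈ 0.0530182

Integral: ∫_9^15 1/x^2 dx = 0.0444444.
½[f(9) + f(15)] = ½[0.0123457 + 0.00444444] = 0.00839506.
So far: 0.0528395.
k=1: B_{2}/(2)! × [f^{(1)}(15) − f^{(1)}(9)] = 1/12 × (-0.000592593 − (-0.00274348)) = 0.000179241.
Partial sum through k=1: 0.0530187.
k=2: B_{4}/(4)! × [f^{(3)}(15) − f^{(3)}(9)] = −1/720 × (-3.16049e-05 − (-0.000406442)) = -5.20607e-07.
Partial sum through k=2: 0.0530182.
k=3: B_{6}/(6)! × [f^{(5)}(15) − f^{(5)}(9)] = 1/30240 × (-4.21399e-06 − (-0.000150534)) = 4.83863e-09.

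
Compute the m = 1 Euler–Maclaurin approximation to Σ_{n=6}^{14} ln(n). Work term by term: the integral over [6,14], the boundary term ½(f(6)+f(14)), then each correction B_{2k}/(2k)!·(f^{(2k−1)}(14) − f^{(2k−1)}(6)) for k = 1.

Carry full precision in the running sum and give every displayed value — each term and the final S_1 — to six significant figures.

Integral: ∫_6^14 ln(x) dx = 18.1962.
Boundary: ½(f(6) + f(14)) = ½(1.79176 + 2.63906) = 2.21541.
So far: 20.4117.
Correction k=1: B_{2}/2! · (f^{(1)}(14) − f^{(1)}(6)) = 1/12 · (0.0714286 − 0.166667) = -0.00793651.

S_1 ≈ 20.4037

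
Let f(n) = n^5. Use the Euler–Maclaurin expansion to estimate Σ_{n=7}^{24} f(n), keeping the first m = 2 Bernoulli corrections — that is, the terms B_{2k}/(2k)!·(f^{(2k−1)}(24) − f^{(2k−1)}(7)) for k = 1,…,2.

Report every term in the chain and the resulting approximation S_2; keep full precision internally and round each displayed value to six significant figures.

S_2 ≈ 3.59578e+07

The integral term ∫_7^24 x^5 dx = 3.18309e+07.
Endpoint term: (f(7) + f(24))/2 = (16807.0 + 7.96262e+06)/2 = 3.98972e+06.
So far: 3.58206e+07.
Correction k=1: B_{2}/2! · (f^{(1)}(24) − f^{(1)}(7)) = 1/12 · (1.65888e+06 − 12005.0) = 137240.
Running total after k=1: 3.59578e+07.
Correction k=2: B_{4}/4! · (f^{(3)}(24) − f^{(3)}(7)) = −1/720 · (34560.0 − 2940.00) = -43.9167.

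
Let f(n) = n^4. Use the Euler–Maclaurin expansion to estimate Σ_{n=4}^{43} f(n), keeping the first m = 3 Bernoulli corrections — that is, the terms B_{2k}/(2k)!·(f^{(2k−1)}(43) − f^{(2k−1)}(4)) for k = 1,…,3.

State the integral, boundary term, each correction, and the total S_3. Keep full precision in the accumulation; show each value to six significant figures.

S_3 ≈ 3.11375e+07

∫_4^43 x^4 dx evaluates to 2.94015e+07.
½[f(4) + f(43)] = ½[256.000 + 3.41880e+06] = 1.70953e+06.
So far: 3.11110e+07.
k=1: B_{2}/(2)! × [f^{(1)}(43) − f^{(1)}(4)] = 1/12 × (318028 − 256.000) = 26481.0.
Running total after k=1: 3.11375e+07.
k=2: B_{4}/(4)! × [f^{(3)}(43) − f^{(3)}(4)] = −1/720 × (1032.00 − 96.0000) = -1.30000.
Running total after k=2: 3.11375e+07.
k=3: B_{6}/(6)! × [f^{(5)}(43) − f^{(5)}(4)] = 1/30240 × (0.00000 − 0.00000) = 0.00000.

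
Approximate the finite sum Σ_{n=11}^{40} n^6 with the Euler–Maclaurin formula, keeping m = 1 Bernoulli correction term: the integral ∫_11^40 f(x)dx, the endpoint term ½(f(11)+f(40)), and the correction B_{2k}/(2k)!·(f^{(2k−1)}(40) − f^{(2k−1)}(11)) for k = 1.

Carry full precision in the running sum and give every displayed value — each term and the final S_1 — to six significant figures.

S_1 ≈ 2.55029e+10

The integral term ∫_11^40 x^6 dx = 2.34029e+10.
½[f(11) + f(40)] = ½[1.77156e+06 + 4.09600e+09] = 2.04889e+09.
Running total after boundary: 2.54518e+10.
k=1: B_{2}/(2)! × [f^{(1)}(40) − f^{(1)}(11)] = 1/12 × (6.14400e+08 − 966306) = 5.11195e+07.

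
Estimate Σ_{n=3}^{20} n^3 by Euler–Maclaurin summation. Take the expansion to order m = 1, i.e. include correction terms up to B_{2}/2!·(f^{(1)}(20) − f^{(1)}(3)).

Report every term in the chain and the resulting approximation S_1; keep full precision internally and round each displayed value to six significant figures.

S_1 ≈ 44091.0

Integral: ∫_3^20 x^3 dx = 39979.8.
½[f(3) + f(20)] = ½[27.0000 + 8000.00] = 4013.50.
Integral + boundary = 43993.2.
k=1: B_{2}/(2)! × [f^{(1)}(20) − f^{(1)}(3)] = 1/12 × (1200.00 − 27.0000) = 97.7500.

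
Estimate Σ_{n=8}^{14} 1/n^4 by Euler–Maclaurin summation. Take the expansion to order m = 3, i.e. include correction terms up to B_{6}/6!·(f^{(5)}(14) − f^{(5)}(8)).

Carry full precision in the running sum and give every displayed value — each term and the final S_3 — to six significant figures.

S_3 ≈ 0.000674127

∫_8^14 1/x^4 dx evaluates to 0.000529565.
Endpoint term: (f(8) + f(14))/2 = (0.000244141 + 2.60308e-05)/2 = 0.000135086.
Integral + boundary = 0.000664650.
Correction k=1: B_{2}/2! · (f^{(1)}(14) − f^{(1)}(8)) = 1/12 · (-7.43738e-06 − (-0.000122070)) = 9.55274e-06.
After k=1: 0.000674203.
Correction k=2: B_{4}/4! · (f^{(3)}(14) − f^{(3)}(8)) = −1/720 · (-1.13837e-06 − (-5.72205e-05)) = -7.78918e-08.
After k=2: 0.000674125.
Correction k=3: B_{6}/6! · (f^{(5)}(14) − f^{(5)}(8)) = 1/30240 · (-3.25250e-07 − (-5.00679e-05)) = 1.64493e-09.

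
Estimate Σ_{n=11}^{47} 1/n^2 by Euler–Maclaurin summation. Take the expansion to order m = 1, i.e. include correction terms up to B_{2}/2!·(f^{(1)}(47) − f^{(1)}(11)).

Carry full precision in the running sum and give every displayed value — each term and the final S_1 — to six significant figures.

Integral: ∫_11^47 1/x^2 dx = 0.0696325.
Boundary: ½(f(11) + f(47)) = ½(0.00826446 + 0.000452694) = 0.00435858.
Integral + boundary = 0.0739911.
Correction k=1: B_{2}/2! · (f^{(1)}(47) − f^{(1)}(11)) = 1/12 · (-1.92636e-05 − (-0.00150263)) = 0.000123614.

S_1 ≈ 0.0741147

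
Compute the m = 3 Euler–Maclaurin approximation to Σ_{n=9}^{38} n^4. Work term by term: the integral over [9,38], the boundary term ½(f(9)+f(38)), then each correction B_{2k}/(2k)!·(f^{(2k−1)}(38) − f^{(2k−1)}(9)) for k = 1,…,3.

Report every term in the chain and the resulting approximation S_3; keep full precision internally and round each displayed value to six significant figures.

The integral term ∫_9^38 x^4 dx = 1.58352e+07.
Endpoint term: (f(9) + f(38))/2 = (6561.00 + 2.08514e+06)/2 = 1.04585e+06.
Running total after boundary: 1.68811e+07.
Correction k=1: B_{2}/2! · (f^{(1)}(38) − f^{(1)}(9)) = 1/12 · (219488 − 2916.00) = 18047.7.
Partial sum through k=1: 1.68991e+07.
Correction k=2: B_{4}/4! · (f^{(3)}(38) − f^{(3)}(9)) = −1/720 · (912.000 − 216.000) = -0.966667.
Partial sum through k=2: 1.68991e+07.
Correction k=3: B_{6}/6! · (f^{(5)}(38) − f^{(5)}(9)) = 1/30240 · (0.00000 − 0.00000) = 0.00000.

S_3 ≈ 1.68991e+07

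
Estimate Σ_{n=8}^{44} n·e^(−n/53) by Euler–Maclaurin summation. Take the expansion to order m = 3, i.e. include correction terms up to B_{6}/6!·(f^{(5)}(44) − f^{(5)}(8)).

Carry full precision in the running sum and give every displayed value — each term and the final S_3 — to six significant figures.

Integral: ∫_8^44 x·e^(−x/53) dx = 538.739.
Endpoint term: (f(8) + f(44))/2 = (6.87917 + 19.1825)/2 = 13.0309.
So far: 551.769.
Correction k=1: B_{2}/2! · (f^{(1)}(44) − f^{(1)}(8)) = 1/12 · (0.0740321 − 0.730101) = -0.0546724.
Running total after k=1: 551.715.
Correction k=2: B_{4}/4! · (f^{(3)}(44) − f^{(3)}(8)) = −1/720 · (0.000336763 − 0.000872159) = 7.43606e-07.
Running total after k=2: 551.715.
Correction k=3: B_{6}/6! · (f^{(5)}(44) − f^{(5)}(8)) = 1/30240 · (2.30392e-07 − 5.28445e-07) = -9.85627e-12.

S_3 ≈ 551.715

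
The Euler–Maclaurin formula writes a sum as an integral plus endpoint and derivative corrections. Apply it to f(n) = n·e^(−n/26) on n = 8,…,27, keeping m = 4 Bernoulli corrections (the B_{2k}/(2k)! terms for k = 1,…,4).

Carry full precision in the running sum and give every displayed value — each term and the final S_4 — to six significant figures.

S_4 ≈ 169.731

Integral: ∫_8^27 x·e^(−x/26) dx = 162.055.
½[f(8) + f(27)] = ½[5.88113 + 9.55797] = 7.71955.
Integral + boundary = 169.774.
Order-1 term: 1/12 · (-0.0136153 − 0.508944) = -0.0435466.
Running total after k=1: 169.731.
Order-2 term: −1/720 · (0.00102719 − 0.00292785) = 2.63980e-06.
Running total after k=2: 169.731.
Order-3 term: 1/30240 · (3.06883e-06 − 7.54856e-06) = -1.48139e-10.
Running total after k=3: 169.731.
Order-4 term: −1/1209600 · (6.83156e-09 − 1.59260e-08) = 7.51855e-15.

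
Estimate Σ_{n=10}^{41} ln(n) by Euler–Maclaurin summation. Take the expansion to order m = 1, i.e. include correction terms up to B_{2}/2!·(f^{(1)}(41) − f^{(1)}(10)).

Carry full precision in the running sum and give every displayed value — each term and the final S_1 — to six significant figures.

S_1 ≈ 101.232

Integral: ∫_10^41 ln(x) dx = 98.2306.
Boundary: ½(f(10) + f(41)) = ½(2.30259 + 3.71357) = 3.00808.
Running total after boundary: 101.239.
Correction k=1: B_{2}/2! · (f^{(1)}(41) − f^{(1)}(10)) = 1/12 · (0.0243902 − 0.100000) = -0.00630081.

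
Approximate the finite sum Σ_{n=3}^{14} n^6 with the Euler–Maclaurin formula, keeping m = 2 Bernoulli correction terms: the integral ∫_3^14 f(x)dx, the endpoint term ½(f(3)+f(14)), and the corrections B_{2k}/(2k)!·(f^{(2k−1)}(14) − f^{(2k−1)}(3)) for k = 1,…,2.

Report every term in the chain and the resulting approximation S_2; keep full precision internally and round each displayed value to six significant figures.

S_2 ≈ 1.90922e+07

Integral: ∫_3^14 x^6 dx = 1.50588e+07.
Endpoint term: (f(3) + f(14))/2 = (729.000 + 7.52954e+06)/2 = 3.76513e+06.
Integral + boundary = 1.88239e+07.
Order-1 term: 1/12 · (3.22694e+06 − 1458.00) = 268790.
Partial sum through k=1: 1.90927e+07.
Order-2 term: −1/720 · (329280 − 3240.00) = -452.833.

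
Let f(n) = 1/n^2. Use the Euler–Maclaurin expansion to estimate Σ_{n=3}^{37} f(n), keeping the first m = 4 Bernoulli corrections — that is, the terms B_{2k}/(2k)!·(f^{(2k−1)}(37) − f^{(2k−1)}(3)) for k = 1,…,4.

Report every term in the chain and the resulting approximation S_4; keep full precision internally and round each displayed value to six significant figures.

The integral term ∫_3^37 1/x^2 dx = 0.306306.
Endpoint term: (f(3) + f(37))/2 = (0.111111 + 0.000730460)/2 = 0.0559208.
Integral + boundary = 0.362227.
Order-1 term: 1/12 · (-3.94843e-05 − (-0.0740741)) = 0.00616955.
Partial sum through k=1: 0.368397.
Order-2 term: −1/720 · (-3.46101e-07 − (-0.0987654)) = -0.000137174.
Partial sum through k=2: 0.368259.
Order-3 term: 1/30240 · (-7.58439e-09 − (-0.329218)) = 1.08868e-05.
Partial sum through k=3: 0.368270.
Order-4 term: −1/1209600 · (-3.10245e-10 − (-2.04847)) = -1.69351e-06.

S_4 ≈ 0.368269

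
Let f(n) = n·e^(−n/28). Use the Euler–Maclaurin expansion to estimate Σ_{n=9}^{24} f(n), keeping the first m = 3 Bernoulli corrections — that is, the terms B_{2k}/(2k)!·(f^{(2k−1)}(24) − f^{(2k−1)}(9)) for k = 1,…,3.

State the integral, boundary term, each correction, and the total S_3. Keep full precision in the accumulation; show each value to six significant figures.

S_3 ≈ 141.649

∫_9^24 x·e^(−x/28) dx evaluates to 133.330.
Boundary: ½(f(9) + f(24)) = ½(6.52601 + 10.1849) = 8.35548.
So far: 141.685.
k=1: B_{2}/(2)! × [f^{(1)}(24) − f^{(1)}(9)] = 1/12 × (0.0606247 − 0.492041) = -0.0359513.
Partial sum through k=1: 141.649.
k=2: B_{4}/(4)! × [f^{(3)}(24) − f^{(3)}(9)] = −1/720 × (0.00115991 − 0.00247738) = 1.82982e-06.
Partial sum through k=2: 141.649.
k=3: B_{6}/(6)! × [f^{(5)}(24) − f^{(5)}(9)] = 1/30240 × (2.86033e-06 − 5.51933e-06) = -8.79301e-11.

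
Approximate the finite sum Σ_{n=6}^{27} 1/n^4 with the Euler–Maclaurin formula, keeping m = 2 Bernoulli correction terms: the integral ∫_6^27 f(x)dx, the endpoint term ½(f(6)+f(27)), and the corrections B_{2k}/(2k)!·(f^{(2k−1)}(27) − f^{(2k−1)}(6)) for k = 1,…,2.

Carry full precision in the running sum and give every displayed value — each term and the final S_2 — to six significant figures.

S_2 ≈ 0.00195527

Integral: ∫_6^27 1/x^4 dx = 0.00152627.
Endpoint term: (f(6) + f(27))/2 = (0.000771605 + 1.88168e-06)/2 = 0.000386743.
So far: 0.00191302.
Correction k=1: B_{2}/2! · (f^{(1)}(27) − f^{(1)}(6)) = 1/12 · (-2.78767e-07 − (-0.000514403)) = 4.28437e-05.
After k=1: 0.00195586.
Correction k=2: B_{4}/4! · (f^{(3)}(27) − f^{(3)}(6)) = −1/720 · (-1.14719e-08 − (-0.000428669)) = -5.95358e-07.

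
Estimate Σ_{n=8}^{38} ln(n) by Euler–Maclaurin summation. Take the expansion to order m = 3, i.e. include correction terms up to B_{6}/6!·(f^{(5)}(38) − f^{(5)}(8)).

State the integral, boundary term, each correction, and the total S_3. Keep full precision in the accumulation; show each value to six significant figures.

S_3 ≈ 94.4430

Integral: ∫_8^38 ln(x) dx = 91.5927.
Boundary: ½(f(8) + f(38)) = ½(2.07944 + 3.63759) = 2.85851.
Running total after boundary: 94.4513.
Order-1 term: 1/12 · (0.0263158 − 0.125000) = -0.00822368.
Partial sum through k=1: 94.4430.
Order-2 term: −1/720 · (3.64485e-05 − 0.00390625) = 5.37472e-06.
Partial sum through k=2: 94.4430.
Order-3 term: 1/30240 · (3.02896e-07 − 0.000732422) = -2.42103e-08.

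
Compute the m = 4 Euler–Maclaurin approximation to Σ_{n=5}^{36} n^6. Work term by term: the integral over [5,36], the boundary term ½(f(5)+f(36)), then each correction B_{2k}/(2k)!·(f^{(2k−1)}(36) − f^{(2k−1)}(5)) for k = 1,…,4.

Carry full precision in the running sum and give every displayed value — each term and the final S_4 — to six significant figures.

The integral term ∫_5^36 x^6 dx = 1.11949e+10.
Endpoint term: (f(5) + f(36))/2 = (15625.0 + 2.17678e+09)/2 = 1.08840e+09.
Running total after boundary: 1.22833e+10.
Correction k=1: B_{2}/2! · (f^{(1)}(36) − f^{(1)}(5)) = 1/12 · (3.62797e+08 − 18750.0) = 3.02315e+07.
Running total after k=1: 1.23135e+10.
Correction k=2: B_{4}/4! · (f^{(3)}(36) − f^{(3)}(5)) = −1/720 · (5.59872e+06 − 15000.0) = -7755.17.
Running total after k=2: 1.23135e+10.
Correction k=3: B_{6}/6! · (f^{(5)}(36) − f^{(5)}(5)) = 1/30240 · (25920.0 − 3600.00) = 0.738095.
Running total after k=3: 1.23135e+10.
Correction k=4: B_{8}/8! · (f^{(7)}(36) − f^{(7)}(5)) = −1/1209600 · (0.00000 − 0.00000) = 0.00000.

S_4 ≈ 1.23135e+10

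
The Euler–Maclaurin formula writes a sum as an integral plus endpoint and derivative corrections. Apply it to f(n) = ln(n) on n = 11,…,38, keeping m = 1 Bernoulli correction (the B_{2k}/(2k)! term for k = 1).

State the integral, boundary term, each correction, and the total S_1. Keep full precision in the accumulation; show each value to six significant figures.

Integral: ∫_11^38 ln(x) dx = 84.8514.
Boundary: ½(f(11) + f(38)) = ½(2.39790 + 3.63759) = 3.01774.
Integral + boundary = 87.8692.
k=1: B_{2}/(2)! × [f^{(1)}(38) − f^{(1)}(11)] = 1/12 × (0.0263158 − 0.0909091) = -0.00538278.

S_1 ≈ 87.8638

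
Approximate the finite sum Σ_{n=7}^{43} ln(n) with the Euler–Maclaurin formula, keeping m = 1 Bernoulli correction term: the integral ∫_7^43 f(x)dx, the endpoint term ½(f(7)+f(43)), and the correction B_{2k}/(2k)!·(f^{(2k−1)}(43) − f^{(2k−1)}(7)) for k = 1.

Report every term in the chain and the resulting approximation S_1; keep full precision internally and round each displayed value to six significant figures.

S_1 ≈ 114.954

∫_7^43 ln(x) dx evaluates to 112.110.
½[f(7) + f(43)] = ½[1.94591 + 3.76120] = 2.85356.
Integral + boundary = 114.964.
Order-1 term: 1/12 · (0.0232558 − 0.142857) = -0.00996678.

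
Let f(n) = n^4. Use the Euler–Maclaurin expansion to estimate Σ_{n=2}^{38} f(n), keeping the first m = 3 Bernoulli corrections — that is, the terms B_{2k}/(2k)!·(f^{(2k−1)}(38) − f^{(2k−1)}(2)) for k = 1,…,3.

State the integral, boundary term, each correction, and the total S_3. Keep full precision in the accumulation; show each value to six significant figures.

S_3 ≈ 1.69079e+07

Integral: ∫_2^38 x^4 dx = 1.58470e+07.
½[f(2) + f(38)] = ½[16.0000 + 2.08514e+06] = 1.04258e+06.
So far: 1.68896e+07.
Correction k=1: B_{2}/2! · (f^{(1)}(38) − f^{(1)}(2)) = 1/12 · (219488 − 32.0000) = 18288.0.
Running total after k=1: 1.69079e+07.
Correction k=2: B_{4}/4! · (f^{(3)}(38) − f^{(3)}(2)) = −1/720 · (912.000 − 48.0000) = -1.20000.
Running total after k=2: 1.69079e+07.
Correction k=3: B_{6}/6! · (f^{(5)}(38) − f^{(5)}(2)) = 1/30240 · (0.00000 − 0.00000) = 0.00000.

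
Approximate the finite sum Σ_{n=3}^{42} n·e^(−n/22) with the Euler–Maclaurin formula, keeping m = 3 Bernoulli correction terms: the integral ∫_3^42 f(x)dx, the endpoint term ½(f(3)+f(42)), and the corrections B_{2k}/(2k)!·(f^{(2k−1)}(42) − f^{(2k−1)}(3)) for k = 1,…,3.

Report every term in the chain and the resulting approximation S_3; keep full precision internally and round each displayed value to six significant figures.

Integral: ∫_3^42 x·e^(−x/22) dx = 271.202.
Boundary: ½(f(3) + f(42)) = ½(2.61758 + 6.22503) = 4.42130.
Running total after boundary: 275.623.
k=1: B_{2}/(2)! × [f^{(1)}(42) − f^{(1)}(3)] = 1/12 × (-0.134741 − 0.753545) = -0.0740238.
Partial sum through k=1: 275.549.
k=2: B_{4}/(4)! × [f^{(3)}(42) − f^{(3)}(3)] = −1/720 × (0.000334069 − 0.00516239) = 6.70600e-06.
Partial sum through k=2: 275.549.
k=3: B_{6}/(6)! × [f^{(5)}(42) − f^{(5)}(3)] = 1/30240 × (1.95564e-06 − 1.81154e-05) = -5.34384e-10.

S_3 ≈ 275.549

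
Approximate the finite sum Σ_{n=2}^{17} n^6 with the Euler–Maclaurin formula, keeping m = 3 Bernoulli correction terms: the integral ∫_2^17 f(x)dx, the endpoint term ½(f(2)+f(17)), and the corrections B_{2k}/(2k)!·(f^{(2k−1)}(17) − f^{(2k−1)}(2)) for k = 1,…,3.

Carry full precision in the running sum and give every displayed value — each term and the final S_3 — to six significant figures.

S_3 ≈ 7.13977e+07

∫_2^17 x^6 dx evaluates to 5.86198e+07.
½[f(2) + f(17)] = ½[64.0000 + 2.41376e+07] = 1.20688e+07.
Integral + boundary = 7.06886e+07.
k=1: B_{2}/(2)! × [f^{(1)}(17) − f^{(1)}(2)] = 1/12 × (8.51914e+06 − 192.000) = 709912.
After k=1: 7.13985e+07.
k=2: B_{4}/(4)! × [f^{(3)}(17) − f^{(3)}(2)] = −1/720 × (589560 − 960.000) = -817.500.
After k=2: 7.13977e+07.
k=3: B_{6}/(6)! × [f^{(5)}(17) − f^{(5)}(2)] = 1/30240 × (12240.0 − 1440.00) = 0.357143.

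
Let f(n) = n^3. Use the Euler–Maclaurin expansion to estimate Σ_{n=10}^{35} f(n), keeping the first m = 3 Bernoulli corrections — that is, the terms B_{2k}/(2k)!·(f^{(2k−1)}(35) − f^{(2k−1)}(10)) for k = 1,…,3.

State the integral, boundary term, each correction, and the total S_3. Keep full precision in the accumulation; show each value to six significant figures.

∫_10^35 x^3 dx evaluates to 372656.
½[f(10) + f(35)] = ½[1000.00 + 42875.0] = 21937.5.
So far: 394594.
Correction k=1: B_{2}/2! · (f^{(1)}(35) − f^{(1)}(10)) = 1/12 · (3675.00 − 300.000) = 281.250.
Running total after k=1: 394875.
Correction k=2: B_{4}/4! · (f^{(3)}(35) − f^{(3)}(10)) = −1/720 · (6.00000 − 6.00000) = 0.00000.
Running total after k=2: 394875.
Correction k=3: B_{6}/6! · (f^{(5)}(35) − f^{(5)}(10)) = 1/30240 · (0.00000 − 0.00000) = 0.00000.

S_3 ≈ 394875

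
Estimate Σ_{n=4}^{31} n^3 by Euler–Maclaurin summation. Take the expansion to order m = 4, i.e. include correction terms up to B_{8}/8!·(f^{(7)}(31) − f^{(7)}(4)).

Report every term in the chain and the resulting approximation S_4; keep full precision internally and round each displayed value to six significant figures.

S_4 ≈ 245980

The integral term ∫_4^31 x^3 dx = 230816.
½[f(4) + f(31)] = ½[64.0000 + 29791.0] = 14927.5.
So far: 245744.
k=1: B_{2}/(2)! × [f^{(1)}(31) − f^{(1)}(4)] = 1/12 × (2883.00 − 48.0000) = 236.250.
After k=1: 245980.
k=2: B_{4}/(4)! × [f^{(3)}(31) − f^{(3)}(4)] = −1/720 × (6.00000 − 6.00000) = 0.00000.
After k=2: 245980.
k=3: B_{6}/(6)! × [f^{(5)}(31) − f^{(5)}(4)] = 1/30240 × (0.00000 − 0.00000) = 0.00000.
After k=3: 245980.
k=4: B_{8}/(8)! × [f^{(7)}(31) − f^{(7)}(4)] = −1/1209600 × (0.00000 − 0.00000) = 0.00000.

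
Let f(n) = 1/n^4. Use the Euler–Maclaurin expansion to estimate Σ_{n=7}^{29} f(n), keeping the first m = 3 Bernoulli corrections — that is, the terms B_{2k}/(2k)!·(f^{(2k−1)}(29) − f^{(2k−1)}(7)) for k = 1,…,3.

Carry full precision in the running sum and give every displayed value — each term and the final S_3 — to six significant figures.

S_3 ≈ 0.00118672

The integral term ∫_7^29 1/x^4 dx = 0.000958150.
Boundary: ½(f(7) + f(29)) = ½(0.000416493 + 1.41387e-06) = 0.000208953.
So far: 0.00116710.
k=1: B_{2}/(2)! × [f^{(1)}(29) − f^{(1)}(7)] = 1/12 × (-1.95016e-07 − (-0.000237996)) = 1.98168e-05.
Running total after k=1: 0.00118692.
k=2: B_{4}/(4)! × [f^{(3)}(29) − f^{(3)}(7)] = −1/720 × (-6.95657e-09 − (-0.000145712)) = -2.02368e-07.
Running total after k=2: 0.00118672.
k=3: B_{6}/(6)! × [f^{(5)}(29) − f^{(5)}(7)] = 1/30240 × (-4.63220e-10 − (-0.000166528)) = 5.50686e-09.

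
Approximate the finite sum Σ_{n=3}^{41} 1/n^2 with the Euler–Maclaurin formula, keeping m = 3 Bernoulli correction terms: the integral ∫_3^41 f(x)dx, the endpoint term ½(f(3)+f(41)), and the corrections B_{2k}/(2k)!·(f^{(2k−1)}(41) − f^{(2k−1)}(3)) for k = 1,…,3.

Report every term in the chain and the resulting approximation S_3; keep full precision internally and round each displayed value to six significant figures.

S_3 ≈ 0.370840

∫_3^41 1/x^2 dx evaluates to 0.308943.
Boundary: ½(f(3) + f(41)) = ½(0.111111 + 0.000594884) = 0.0558530.
Integral + boundary = 0.364796.
Order-1 term: 1/12 · (-2.90187e-05 − (-0.0740741)) = 0.00617042.
After k=1: 0.370967.
Order-2 term: −1/720 · (-2.07153e-07 − (-0.0987654)) = -0.000137174.
After k=2: 0.370829.
Order-3 term: 1/30240 · (-3.69697e-09 − (-0.329218)) = 1.08868e-05.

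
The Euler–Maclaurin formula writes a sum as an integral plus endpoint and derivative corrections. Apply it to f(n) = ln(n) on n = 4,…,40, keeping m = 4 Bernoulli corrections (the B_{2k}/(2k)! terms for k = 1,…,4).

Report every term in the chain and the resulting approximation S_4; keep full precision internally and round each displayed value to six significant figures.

S_4 ≈ 108.529

∫_4^40 ln(x) dx evaluates to 106.010.
Boundary: ½(f(4) + f(40)) = ½(1.38629 + 3.68888) = 2.53759.
Running total after boundary: 108.548.
k=1: B_{2}/(2)! × [f^{(1)}(40) − f^{(1)}(4)] = 1/12 × (0.0250000 − 0.250000) = -0.0187500.
Partial sum through k=1: 108.529.
k=2: B_{4}/(4)! × [f^{(3)}(40) − f^{(3)}(4)] = −1/720 × (3.12500e-05 − 0.0312500) = 4.33594e-05.
Partial sum through k=2: 108.529.
k=3: B_{6}/(6)! × [f^{(5)}(40) − f^{(5)}(4)] = 1/30240 × (2.34375e-07 − 0.0234375) = -7.75042e-07.
Partial sum through k=3: 108.529.
k=4: B_{8}/(8)! × [f^{(7)}(40) − f^{(7)}(4)] = −1/1209600 × (4.39453e-09 − 0.0439453) = 3.63304e-08.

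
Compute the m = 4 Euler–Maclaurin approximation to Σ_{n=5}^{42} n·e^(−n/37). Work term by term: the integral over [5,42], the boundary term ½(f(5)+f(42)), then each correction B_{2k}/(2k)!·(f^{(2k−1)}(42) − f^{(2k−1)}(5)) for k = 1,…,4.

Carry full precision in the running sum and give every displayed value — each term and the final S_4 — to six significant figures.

The integral term ∫_5^42 x·e^(−x/37) dx = 418.181.
Boundary: ½(f(5) + f(42)) = ½(4.36799 + 13.4979) = 8.93295.
So far: 427.114.
k=1: B_{2}/(2)! × [f^{(1)}(42) − f^{(1)}(5)] = 1/12 × (-0.0434296 − 0.755544) = -0.0665811.
Partial sum through k=1: 427.048.
k=2: B_{4}/(4)! × [f^{(3)}(42) − f^{(3)}(5)] = −1/720 × (0.000437785 − 0.00182815) = 1.93106e-06.
Partial sum through k=2: 427.048.
k=3: B_{6}/(6)! × [f^{(5)}(42) − f^{(5)}(5)] = 1/30240 × (6.62742e-07 − 2.26765e-06) = -5.30723e-11.
Partial sum through k=3: 427.048.
k=4: B_{8}/(8)! × [f^{(7)}(42) − f^{(7)}(5)] = −1/1209600 × (7.34623e-10 − 2.33740e-09) = 1.32505e-15.

S_4 ≈ 427.048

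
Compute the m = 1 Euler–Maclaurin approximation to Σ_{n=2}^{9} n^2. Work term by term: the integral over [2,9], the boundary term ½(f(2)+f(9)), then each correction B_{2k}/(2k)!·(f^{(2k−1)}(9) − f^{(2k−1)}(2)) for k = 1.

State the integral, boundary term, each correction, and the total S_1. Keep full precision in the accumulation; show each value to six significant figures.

S_1 ≈ 284.000

Integral: ∫_2^9 x^2 dx = 240.333.
½[f(2) + f(9)] = ½[4.00000 + 81.0000] = 42.5000.
Integral + boundary = 282.833.
k=1: B_{2}/(2)! × [f^{(1)}(9) − f^{(1)}(2)] = 1/12 × (18.0000 − 4.00000) = 1.16667.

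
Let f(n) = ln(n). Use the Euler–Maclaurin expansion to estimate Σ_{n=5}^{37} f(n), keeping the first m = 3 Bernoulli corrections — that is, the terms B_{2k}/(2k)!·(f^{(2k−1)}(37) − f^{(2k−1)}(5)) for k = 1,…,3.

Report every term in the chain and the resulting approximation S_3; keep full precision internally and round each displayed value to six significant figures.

S_3 ≈ 96.1526

Integral: ∫_5^37 ln(x) dx = 93.5568.
Endpoint term: (f(5) + f(37))/2 = (1.60944 + 3.61092)/2 = 2.61018.
Running total after boundary: 96.1670.
Correction k=1: B_{2}/2! · (f^{(1)}(37) − f^{(1)}(5)) = 1/12 · (0.0270270 − 0.200000) = -0.0144144.
Running total after k=1: 96.1525.
Correction k=2: B_{4}/4! · (f^{(3)}(37) − f^{(3)}(5)) = −1/720 · (3.94843e-05 − 0.0160000) = 2.21674e-05.
Running total after k=2: 96.1526.
Correction k=3: B_{6}/6! · (f^{(5)}(37) − f^{(5)}(5)) = 1/30240 · (3.46101e-07 − 0.00768000) = -2.53957e-07.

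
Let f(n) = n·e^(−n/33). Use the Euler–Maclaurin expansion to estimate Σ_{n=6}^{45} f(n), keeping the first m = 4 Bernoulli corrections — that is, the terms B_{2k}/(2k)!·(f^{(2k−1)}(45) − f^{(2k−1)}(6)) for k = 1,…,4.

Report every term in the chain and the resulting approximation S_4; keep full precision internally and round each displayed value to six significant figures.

S_4 ≈ 422.984

∫_6^45 x·e^(−x/33) dx evaluates to 414.793.
Boundary: ½(f(6) + f(45)) = ½(5.00252 + 11.5078) = 8.25516.
Running total after boundary: 423.048.
k=1: B_{2}/(2)! × [f^{(1)}(45) − f^{(1)}(6)] = 1/12 × (-0.0929924 − 0.682161) = -0.0645962.
Partial sum through k=1: 422.984.
k=2: B_{4}/(4)! × [f^{(3)}(45) − f^{(3)}(6)] = −1/720 × (0.000384266 − 0.00215764) = 2.46302e-06.
Partial sum through k=2: 422.984.
k=3: B_{6}/(6)! × [f^{(5)}(45) − f^{(5)}(6)] = 1/30240 × (7.84137e-07 − 3.38739e-06) = -8.60863e-11.
Partial sum through k=3: 422.984.
k=4: B_{8}/(8)! × [f^{(7)}(45) − f^{(7)}(6)] = −1/1209600 × (1.11608e-09 − 4.40172e-09) = 2.71630e-15.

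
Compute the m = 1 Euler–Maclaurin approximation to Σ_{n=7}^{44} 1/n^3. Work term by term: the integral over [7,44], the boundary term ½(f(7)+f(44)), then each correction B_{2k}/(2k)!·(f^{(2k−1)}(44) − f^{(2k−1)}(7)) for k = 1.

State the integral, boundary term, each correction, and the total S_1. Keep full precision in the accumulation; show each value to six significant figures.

S_1 ≈ 0.0115135

∫_7^44 1/x^3 dx evaluates to 0.00994582.
½[f(7) + f(44)] = ½[0.00291545 + 1.17393e-05] = 0.00146360.
So far: 0.0114094.
Correction k=1: B_{2}/2! · (f^{(1)}(44) − f^{(1)}(7)) = 1/12 · (-8.00406e-07 − (-0.00124948)) = 0.000104057.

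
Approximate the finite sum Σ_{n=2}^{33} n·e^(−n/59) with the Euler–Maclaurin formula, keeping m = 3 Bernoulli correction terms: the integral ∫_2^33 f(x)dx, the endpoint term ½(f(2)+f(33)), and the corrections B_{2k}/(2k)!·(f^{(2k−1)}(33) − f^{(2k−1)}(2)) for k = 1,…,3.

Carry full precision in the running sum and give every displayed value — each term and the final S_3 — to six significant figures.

S_3 ≈ 386.760

∫_2^33 x·e^(−x/59) dx evaluates to 376.419.
½[f(2) + f(33)] = ½[1.93334 + 18.8627] = 10.3980.
So far: 386.817.
k=1: B_{2}/(2)! × [f^{(1)}(33) − f^{(1)}(2)] = 1/12 × (0.251890 − 0.933901) = -0.0568343.
After k=1: 386.760.
k=2: B_{4}/(4)! × [f^{(3)}(33) − f^{(3)}(2)] = −1/720 × (0.000400771 − 0.000823683) = 5.87378e-07.
After k=2: 386.760.
k=3: B_{6}/(6)! × [f^{(5)}(33) − f^{(5)}(2)] = 1/30240 × (2.09474e-07 − 3.96174e-07) = -6.17392e-12.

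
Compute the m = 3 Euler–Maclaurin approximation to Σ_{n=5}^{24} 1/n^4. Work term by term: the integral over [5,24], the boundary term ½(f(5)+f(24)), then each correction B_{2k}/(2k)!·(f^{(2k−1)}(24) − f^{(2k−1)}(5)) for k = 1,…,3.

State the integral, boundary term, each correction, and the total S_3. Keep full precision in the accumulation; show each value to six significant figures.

The integral term ∫_5^24 1/x^4 dx = 0.00264255.
Boundary: ½(f(5) + f(24)) = ½(0.00160000 + 3.01408e-06) = 0.000801507.
Running total after boundary: 0.00344406.
Correction k=1: B_{2}/2! · (f^{(1)}(24) − f^{(1)}(5)) = 1/12 · (-5.02347e-07 − (-0.00128000)) = 0.000106625.
After k=1: 0.00355069.
Correction k=2: B_{4}/4! · (f^{(3)}(24) − f^{(3)}(5)) = −1/720 · (-2.61639e-08 − (-0.00153600)) = -2.13330e-06.
After k=2: 0.00354855.
Correction k=3: B_{6}/6! · (f^{(5)}(24) − f^{(5)}(5)) = 1/30240 · (-2.54371e-09 − (-0.00344064)) = 1.13778e-07.

S_3 ≈ 0.00354867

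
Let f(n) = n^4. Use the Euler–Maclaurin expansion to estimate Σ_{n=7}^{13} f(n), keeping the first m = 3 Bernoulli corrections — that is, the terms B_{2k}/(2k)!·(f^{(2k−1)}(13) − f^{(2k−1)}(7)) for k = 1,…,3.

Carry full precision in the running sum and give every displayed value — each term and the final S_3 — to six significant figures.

∫_7^13 x^4 dx evaluates to 70897.2.
Endpoint term: (f(7) + f(13))/2 = (2401.00 + 28561.0)/2 = 15481.0.
So far: 86378.2.
Order-1 term: 1/12 · (8788.00 − 1372.00) = 618.000.
Running total after k=1: 86996.2.
Order-2 term: −1/720 · (312.000 − 168.000) = -0.200000.
Running total after k=2: 86996.0.
Order-3 term: 1/30240 · (0.00000 − 0.00000) = 0.00000.

S_3 ≈ 86996.0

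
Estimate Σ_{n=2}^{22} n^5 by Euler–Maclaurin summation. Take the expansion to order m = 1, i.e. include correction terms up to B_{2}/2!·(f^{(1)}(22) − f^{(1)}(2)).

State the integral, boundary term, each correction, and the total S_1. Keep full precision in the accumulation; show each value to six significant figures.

S_1 ≈ 2.15711e+07

Integral: ∫_2^22 x^5 dx = 1.88966e+07.
Boundary: ½(f(2) + f(22)) = ½(32.0000 + 5.15363e+06) = 2.57683e+06.
Running total after boundary: 2.14735e+07.
Correction k=1: B_{2}/2! · (f^{(1)}(22) − f^{(1)}(2)) = 1/12 · (1.17128e+06 − 80.0000) = 97600.0.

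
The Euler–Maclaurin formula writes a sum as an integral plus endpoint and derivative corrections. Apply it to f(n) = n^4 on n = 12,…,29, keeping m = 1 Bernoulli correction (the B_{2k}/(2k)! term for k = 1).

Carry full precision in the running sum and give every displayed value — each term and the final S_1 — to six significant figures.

S_1 ≈ 4.42403e+06

The integral term ∫_12^29 x^4 dx = 4.05246e+06.
½[f(12) + f(29)] = ½[20736.0 + 707281] = 364008.
Running total after boundary: 4.41647e+06.
Order-1 term: 1/12 · (97556.0 − 6912.00) = 7553.67.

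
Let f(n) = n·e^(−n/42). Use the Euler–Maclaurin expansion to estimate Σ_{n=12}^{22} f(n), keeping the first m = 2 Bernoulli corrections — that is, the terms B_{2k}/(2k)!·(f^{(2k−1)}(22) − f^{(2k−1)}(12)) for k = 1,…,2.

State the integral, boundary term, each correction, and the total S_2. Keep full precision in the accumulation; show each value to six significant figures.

S_2 ≈ 123.358

∫_12^22 x·e^(−x/42) dx evaluates to 112.356.
½[f(12) + f(22)] = ½[9.01773 + 13.0297] = 11.0237.
Integral + boundary = 123.379.
k=1: B_{2}/(2)! × [f^{(1)}(22) − f^{(1)}(12)] = 1/12 × (0.282029 − 0.536769) = -0.0212284.
Partial sum through k=1: 123.358.
k=2: B_{4}/(4)! × [f^{(3)}(22) − f^{(3)}(12)] = −1/720 × (0.000831377 − 0.00115631) = 4.51291e-07.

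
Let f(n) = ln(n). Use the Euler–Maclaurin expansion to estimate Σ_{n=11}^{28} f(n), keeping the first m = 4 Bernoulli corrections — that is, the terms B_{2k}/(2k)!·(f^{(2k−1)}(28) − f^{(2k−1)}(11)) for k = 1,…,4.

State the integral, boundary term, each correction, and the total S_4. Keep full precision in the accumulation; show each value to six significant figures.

S_4 ≈ 52.7853

Integral: ∫_11^28 ln(x) dx = 49.9249.
Endpoint term: (f(11) + f(28))/2 = (2.39790 + 3.33220)/2 = 2.86505.
So far: 52.7899.
k=1: B_{2}/(2)! × [f^{(1)}(28) − f^{(1)}(11)] = 1/12 × (0.0357143 − 0.0909091) = -0.00459957.
After k=1: 52.7853.
k=2: B_{4}/(4)! × [f^{(3)}(28) − f^{(3)}(11)] = −1/720 × (9.11079e-05 − 0.00150263) = 1.96045e-06.
After k=2: 52.7853.
k=3: B_{6}/(6)! × [f^{(5)}(28) − f^{(5)}(11)] = 1/30240 × (1.39451e-06 − 0.000149021) = -4.88183e-09.
After k=3: 52.7853.
k=4: B_{8}/(8)! × [f^{(7)}(28) − f^{(7)}(11)] = −1/1209600 × (5.33613e-08 − 3.69474e-05) = 3.05010e-11.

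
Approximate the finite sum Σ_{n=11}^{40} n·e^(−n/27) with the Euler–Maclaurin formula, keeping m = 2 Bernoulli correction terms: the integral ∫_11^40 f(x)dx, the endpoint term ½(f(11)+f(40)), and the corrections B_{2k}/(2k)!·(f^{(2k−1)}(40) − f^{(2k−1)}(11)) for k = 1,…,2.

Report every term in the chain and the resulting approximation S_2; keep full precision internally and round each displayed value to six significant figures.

S_2 ≈ 279.649

The integral term ∫_11^40 x·e^(−x/27) dx = 271.486.
Boundary: ½(f(11) + f(40)) = ½(7.31910 + 9.09203) = 8.20557.
Integral + boundary = 279.691.
k=1: B_{2}/(2)! × [f^{(1)}(40) − f^{(1)}(11)] = 1/12 × (-0.109441 − 0.394295) = -0.0419780.
Running total after k=1: 279.649.
k=2: B_{4}/(4)! × [f^{(3)}(40) − f^{(3)}(11)] = −1/720 × (0.000473471 − 0.00236631) = 2.62895e-06.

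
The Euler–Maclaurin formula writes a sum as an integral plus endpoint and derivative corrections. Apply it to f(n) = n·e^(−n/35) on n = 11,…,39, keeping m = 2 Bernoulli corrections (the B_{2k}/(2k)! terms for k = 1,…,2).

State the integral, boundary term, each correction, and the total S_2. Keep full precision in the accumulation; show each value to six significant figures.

S_2 ≈ 336.263

Integral: ∫_11^39 x·e^(−x/35) dx = 325.892.
Endpoint term: (f(11) + f(39))/2 = (8.03341 + 12.7978)/2 = 10.4156.
Integral + boundary = 336.308.
Correction k=1: B_{2}/2! · (f^{(1)}(39) − f^{(1)}(11)) = 1/12 · (-0.0375028 − 0.500784) = -0.0448573.
Partial sum through k=1: 336.263.
Correction k=2: B_{4}/4! · (f^{(3)}(39) − f^{(3)}(11)) = −1/720 · (0.000505140 − 0.00160115) = 1.52223e-06.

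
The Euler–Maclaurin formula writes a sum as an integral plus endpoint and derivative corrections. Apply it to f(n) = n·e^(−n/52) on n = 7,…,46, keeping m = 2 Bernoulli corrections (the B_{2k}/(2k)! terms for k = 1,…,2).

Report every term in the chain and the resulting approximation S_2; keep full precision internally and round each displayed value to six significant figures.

S_2 ≈ 590.087

Integral: ∫_7^46 x·e^(−x/52) dx = 577.591.
½[f(7) + f(46)] = ½[6.11836 + 18.9922] = 12.5553.
So far: 590.146.
k=1: B_{2}/(2)! × [f^{(1)}(46) − f^{(1)}(7)] = 1/12 × (0.0476392 − 0.756391) = -0.0590627.
Partial sum through k=1: 590.087.
k=2: B_{4}/(4)! × [f^{(3)}(46) − f^{(3)}(7)] = −1/720 × (0.000322997 − 0.000926219) = 8.37807e-07.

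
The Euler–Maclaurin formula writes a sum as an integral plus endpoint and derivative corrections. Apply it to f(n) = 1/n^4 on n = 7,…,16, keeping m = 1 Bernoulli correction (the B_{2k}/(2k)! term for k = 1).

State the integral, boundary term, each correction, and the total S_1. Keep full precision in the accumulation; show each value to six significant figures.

The integral term ∫_7^16 1/x^4 dx = 0.000890437.
½[f(7) + f(16)] = ½[0.000416493 + 1.52588e-05] = 0.000215876.
Running total after boundary: 0.00110631.
Order-1 term: 1/12 · (-3.81470e-06 − (-0.000237996)) = 1.95151e-05.

S_1 ≈ 0.00112583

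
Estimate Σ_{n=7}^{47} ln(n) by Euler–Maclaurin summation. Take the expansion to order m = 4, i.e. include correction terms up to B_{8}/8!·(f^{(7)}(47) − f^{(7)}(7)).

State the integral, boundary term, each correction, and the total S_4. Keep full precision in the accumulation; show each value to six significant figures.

Integral: ∫_7^47 ln(x) dx = 127.336.
Endpoint term: (f(7) + f(47))/2 = (1.94591 + 3.85015)/2 = 2.89803.
Integral + boundary = 130.234.
k=1: B_{2}/(2)! × [f^{(1)}(47) − f^{(1)}(7)] = 1/12 × (0.0212766 − 0.142857) = -0.0101317.
Partial sum through k=1: 130.223.
k=2: B_{4}/(4)! × [f^{(3)}(47) − f^{(3)}(7)] = −1/720 × (1.92636e-05 − 0.00583090) = 8.07172e-06.
Partial sum through k=2: 130.223.
k=3: B_{6}/(6)! × [f^{(5)}(47) − f^{(5)}(7)] = 1/30240 × (1.04646e-07 − 0.00142798) = -4.72180e-08.
Partial sum through k=3: 130.223.
k=4: B_{8}/(8)! × [f^{(7)}(47) − f^{(7)}(7)] = −1/1209600 × (1.42117e-09 − 0.000874271) = 7.22776e-10.

S_4 ≈ 130.223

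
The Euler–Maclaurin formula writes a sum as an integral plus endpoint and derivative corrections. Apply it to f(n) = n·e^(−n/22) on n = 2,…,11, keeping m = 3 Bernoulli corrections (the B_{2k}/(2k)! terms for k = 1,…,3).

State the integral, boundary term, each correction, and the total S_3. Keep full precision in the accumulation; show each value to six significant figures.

The integral term ∫_2^11 x·e^(−x/22) dx = 41.7759.
Endpoint term: (f(2) + f(11))/2 = (1.82620 + 6.67184)/2 = 4.24902.
Integral + boundary = 46.0249.
Order-1 term: 1/12 · (0.303265 − 0.830092) = -0.0439022.
After k=1: 45.9810.
Order-2 term: −1/720 · (0.00313291 − 0.00548821) = 3.27125e-06.
After k=2: 45.9810.
Order-3 term: 1/30240 · (1.16513e-05 − 1.91350e-05) = -2.47478e-10.

S_3 ≈ 45.9810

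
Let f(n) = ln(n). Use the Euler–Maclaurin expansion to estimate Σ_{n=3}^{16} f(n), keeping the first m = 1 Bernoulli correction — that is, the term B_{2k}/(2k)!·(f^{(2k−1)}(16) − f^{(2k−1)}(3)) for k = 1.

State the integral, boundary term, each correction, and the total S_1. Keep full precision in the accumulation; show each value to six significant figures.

Integral: ∫_3^16 ln(x) dx = 28.0656.
Endpoint term: (f(3) + f(16))/2 = (1.09861 + 2.77259)/2 = 1.93560.
Running total after boundary: 30.0012.
Correction k=1: B_{2}/2! · (f^{(1)}(16) − f^{(1)}(3)) = 1/12 · (0.0625000 − 0.333333) = -0.0225694.

S_1 ≈ 29.9786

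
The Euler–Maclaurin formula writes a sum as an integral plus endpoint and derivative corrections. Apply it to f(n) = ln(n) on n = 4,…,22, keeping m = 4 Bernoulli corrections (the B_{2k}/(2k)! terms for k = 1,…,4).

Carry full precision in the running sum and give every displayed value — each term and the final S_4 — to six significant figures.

The integral term ∫_4^22 ln(x) dx = 44.4578.
½[f(4) + f(22)] = ½[1.38629 + 3.09104] = 2.23867.
So far: 46.6964.
Order-1 term: 1/12 · (0.0454545 − 0.250000) = -0.0170455.
Partial sum through k=1: 46.6794.
Order-2 term: −1/720 · (0.000187829 − 0.0312500) = 4.31419e-05.
Partial sum through k=2: 46.6794.
Order-3 term: 1/30240 · (4.65691e-06 − 0.0234375) = -7.74896e-07.
Partial sum through k=3: 46.6794.
Order-4 term: −1/1209600 · (2.88651e-07 − 0.0439453) = 3.63302e-08.

S_4 ≈ 46.6794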